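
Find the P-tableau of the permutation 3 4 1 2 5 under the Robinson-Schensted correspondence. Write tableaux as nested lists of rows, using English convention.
P = [[1, 2, 5], [3, 4]]

After inserting 3: P = [[3]].
After inserting 4: P = [[3, 4]].
After inserting 1: P = [[1, 4], [3]].
After inserting 2: P = [[1, 2], [3, 4]].
After inserting 5: P = [[1, 2, 5], [3, 4]].

So P = [[1, 2, 5], [3, 4]].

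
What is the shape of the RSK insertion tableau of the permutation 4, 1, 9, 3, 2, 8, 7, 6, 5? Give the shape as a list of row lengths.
Row-insert each entry into an empty tableau.

After inserting 4: P = [[4]].
After inserting 1: P = [[1], [4]].
After inserting 9: P = [[1, 9], [4]].
After inserting 3: P = [[1, 3], [4, 9]].
After inserting 2: P = [[1, 2], [3, 9], [4]].
After inserting 8: P = [[1, 2, 8], [3, 9], [4]].
After inserting 7: P = [[1, 2, 7], [3, 8], [4, 9]].
After inserting 6: P = [[1, 2, 6], [3, 7], [4, 8], [9]].
After inserting 5: P = [[1, 2, 5], [3, 6], [4, 7], [8], [9]].

The final insertion tableau P = [[1, 2, 5], [3, 6], [4, 7], [8], [9]] has shape [3, 2, 2, 1, 1].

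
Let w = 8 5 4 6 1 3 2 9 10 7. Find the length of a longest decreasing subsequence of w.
5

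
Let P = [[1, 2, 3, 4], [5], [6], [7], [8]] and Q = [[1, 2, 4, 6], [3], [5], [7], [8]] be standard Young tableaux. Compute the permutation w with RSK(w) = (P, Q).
1 8 2 7 3 6 5 4

Reverse the RSK construction: for i from n down to 1, find the cell of Q containing i, remove the entry at that cell from P, and reverse-bump it up through P; the value ejected from row 1 is w(i).

Step i=8: Q has 8 at row 5, column 1; remove 8 from row 5 of P and reverse-bump: 8 enters row 4 and ejects 7; 7 enters row 3 and ejects 6; 6 enters row 2 and ejects 5; 5 enters row 1 and ejects 4. So w(8) = 4. P is now [[1, 2, 3, 5], [6], [7], [8]].
Step i=7: Q has 7 at row 4, column 1; remove 8 from row 4 of P and reverse-bump: 8 enters row 3 and ejects 7; 7 enters row 2 and ejects 6; 6 enters row 1 and ejects 5. So w(7) = 5. P is now [[1, 2, 3, 6], [7], [8]].
Step i=6: Q has 6 at row 1, column 4; remove that cell from P, ejecting 6. So w(6) = 6. P is now [[1, 2, 3], [7], [8]].
Step i=5: Q has 5 at row 3, column 1; remove 8 from row 3 of P and reverse-bump: 8 enters row 2 and ejects 7; 7 enters row 1 and ejects 3. So w(5) = 3. P is now [[1, 2, 7], [8]].
Step i=4: Q has 4 at row 1, column 3; remove that cell from P, ejecting 7. So w(4) = 7. P is now [[1, 2], [8]].
Step i=3: Q has 3 at row 2, column 1; remove 8 from row 2 of P and reverse-bump: 8 enters row 1 and ejects 2. So w(3) = 2. P is now [[1, 8]].
Step i=2: Q has 2 at row 1, column 2; remove that cell from P, ejecting 8. So w(2) = 8. P is now [[1]].
Step i=1: Q has 1 at row 1, column 1; remove that cell from P, ejecting 1. So w(1) = 1. P is now [].

So w = 1 8 2 7 3 6 5 4.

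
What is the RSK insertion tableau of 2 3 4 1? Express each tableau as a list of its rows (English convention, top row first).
Insert 2: appended to row 1. P = [[2]].
Insert 3: appended to row 1. P = [[2, 3]].
Insert 4: appended to row 1. P = [[2, 3, 4]].
Insert 1: 1 bumps 2 from row 1; 2 starts row 2. P = [[1, 3, 4], [2]].

So P = [[1, 3, 4], [2]].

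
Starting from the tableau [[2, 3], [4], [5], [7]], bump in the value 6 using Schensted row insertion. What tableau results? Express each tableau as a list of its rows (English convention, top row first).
[[2, 3, 6], [4], [5], [7]]

6 is larger than every entry of row 1, so it is appended to row 1. The new tableau is [[2, 3, 6], [4], [5], [7]].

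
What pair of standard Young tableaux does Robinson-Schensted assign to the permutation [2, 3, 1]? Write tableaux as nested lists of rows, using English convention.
P = [[1, 3], [2]], Q = [[1, 2], [3]]

Insert each entry of the permutation into P by Schensted row insertion, recording in Q the position of each new cell.

Insert 2: appended to row 1. P = [[2]].
Insert 3: appended to row 1. P = [[2, 3]].
Insert 1: 1 bumps 2 from row 1; 2 starts row 2. P = [[1, 3], [2]].

So P = [[1, 3], [2]], Q = [[1, 2], [3]].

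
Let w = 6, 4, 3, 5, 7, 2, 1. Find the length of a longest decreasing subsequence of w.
5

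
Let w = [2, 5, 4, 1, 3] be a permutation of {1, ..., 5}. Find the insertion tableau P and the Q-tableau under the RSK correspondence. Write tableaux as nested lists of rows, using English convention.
P = [[1, 3], [2, 4], [5]], Q = [[1, 2], [3, 5], [4]]

Insert each entry of the permutation into P by Schensted row insertion, recording in Q the position of each new cell.

Insert 2: appended to row 1. P = [[2]].
Insert 5: appended to row 1. P = [[2, 5]].
Insert 4: 4 bumps 5 from row 1; 5 starts row 2. P = [[2, 4], [5]].
Insert 1: 1 bumps 2 from row 1; 2 bumps 5 from row 2; 5 starts row 3. P = [[1, 4], [2], [5]].
Insert 3: 3 bumps 4 from row 1; 4 appends to row 2. P = [[1, 3], [2, 4], [5]].

So P = [[1, 3], [2, 4], [5]], Q = [[1, 2], [3, 5], [4]].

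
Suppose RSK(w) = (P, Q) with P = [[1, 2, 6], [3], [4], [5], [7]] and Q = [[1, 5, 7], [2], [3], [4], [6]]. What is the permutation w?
Reverse RSK: for i = n, n-1, ..., 1, locate i in Q, remove the corresponding corner cell from P, and reverse-bump its entry up through P; the value ejected from row 1 is w(i).

So w = 7 5 4 1 3 2 6.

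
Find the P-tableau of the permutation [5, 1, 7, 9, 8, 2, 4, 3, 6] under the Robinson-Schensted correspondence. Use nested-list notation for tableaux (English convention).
P = [[1, 2, 3, 6], [4, 7, 8], [5], [9]]

After inserting 5: P = [[5]].
After inserting 1: P = [[1], [5]].
After inserting 7: P = [[1, 7], [5]].
After inserting 9: P = [[1, 7, 9], [5]].
After inserting 8: P = [[1, 7, 8], [5, 9]].
After inserting 2: P = [[1, 2, 8], [5, 7], [9]].
After inserting 4: P = [[1, 2, 4], [5, 7, 8], [9]].
After inserting 3: P = [[1, 2, 3], [4, 7, 8], [5], [9]].
After inserting 6: P = [[1, 2, 3, 6], [4, 7, 8], [5], [9]].

So P = [[1, 2, 3, 6], [4, 7, 8], [5], [9]].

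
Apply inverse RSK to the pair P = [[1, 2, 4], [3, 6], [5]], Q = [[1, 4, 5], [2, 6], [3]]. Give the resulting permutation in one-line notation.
5 3 1 2 6 4

Reverse RSK: for i = n, n-1, ..., 1, locate i in Q, remove the corresponding corner cell from P, and reverse-bump its entry up through P; the value ejected from row 1 is w(i).

So w = 5 3 1 2 6 4.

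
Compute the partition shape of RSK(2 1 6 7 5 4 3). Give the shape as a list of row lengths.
[3, 2, 1, 1]

RSK row insertion gives P = [[1, 3, 7], [2, 4], [5], [6]], which has shape [3, 2, 1, 1].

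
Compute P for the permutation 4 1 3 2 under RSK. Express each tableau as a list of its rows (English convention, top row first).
Insert 4: appended to row 1. P = [[4]].
Insert 1: 1 bumps 4 from row 1; 4 starts row 2. P = [[1], [4]].
Insert 3: appended to row 1. P = [[1, 3], [4]].
Insert 2: 2 bumps 3 from row 1; 3 bumps 4 from row 2; 4 starts row 3. P = [[1, 2], [3], [4]].

So P = [[1, 2], [3], [4]].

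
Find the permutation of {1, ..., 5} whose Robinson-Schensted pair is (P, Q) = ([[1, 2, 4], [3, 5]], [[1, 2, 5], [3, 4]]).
Reverse the RSK construction: for i from n down to 1, find the cell of Q containing i, remove the entry at that cell from P, and reverse-bump it up through P; the value ejected from row 1 is w(i).

Step i=5: Q has 5 at row 1, column 3; remove that cell from P, ejecting 4. So w(5) = 4. P is now [[1, 2], [3, 5]].
Step i=4: Q has 4 at row 2, column 2; remove 5 from row 2 of P and reverse-bump: 5 enters row 1 and ejects 2. So w(4) = 2. P is now [[1, 5], [3]].
Step i=3: Q has 3 at row 2, column 1; remove 3 from row 2 of P and reverse-bump: 3 enters row 1 and ejects 1. So w(3) = 1. P is now [[3, 5]].
Step i=2: Q has 2 at row 1, column 2; remove that cell from P, ejecting 5. So w(2) = 5. P is now [[3]].
Step i=1: Q has 1 at row 1, column 1; remove that cell from P, ejecting 3. So w(1) = 3. P is now [].

So w = 3 5 1 2 4.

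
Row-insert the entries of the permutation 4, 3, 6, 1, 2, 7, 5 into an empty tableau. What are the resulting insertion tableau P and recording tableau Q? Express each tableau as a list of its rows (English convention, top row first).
P = [[1, 2, 5], [3, 6, 7], [4]], Q = [[1, 3, 6], [2, 5, 7], [4]]

Insert each entry of the permutation into P by Schensted row insertion, recording in Q the position of each new cell.

After inserting 4: P = [[4]].
After inserting 3: P = [[3], [4]].
After inserting 6: P = [[3, 6], [4]].
After inserting 1: P = [[1, 6], [3], [4]].
After inserting 2: P = [[1, 2], [3, 6], [4]].
After inserting 7: P = [[1, 2, 7], [3, 6], [4]].
After inserting 5: P = [[1, 2, 5], [3, 6, 7], [4]].

So P = [[1, 2, 5], [3, 6, 7], [4]], Q = [[1, 3, 6], [2, 5, 7], [4]].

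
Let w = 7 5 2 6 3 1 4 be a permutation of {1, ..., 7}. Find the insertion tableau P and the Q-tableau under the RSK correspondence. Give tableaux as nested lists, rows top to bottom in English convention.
Insert each entry of the permutation into P by Schensted row insertion, recording in Q the position of each new cell.

Insert 7: appended to row 1. P = [[7]].
Insert 5: 5 bumps 7 from row 1; 7 starts row 2. P = [[5], [7]].
Insert 2: 2 bumps 5 from row 1; 5 bumps 7 from row 2; 7 starts row 3. P = [[2], [5], [7]].
Insert 6: appended to row 1. P = [[2, 6], [5], [7]].
Insert 3: 3 bumps 6 from row 1; 6 appends to row 2. P = [[2, 3], [5, 6], [7]].
Insert 1: 1 bumps 2 from row 1; 2 bumps 5 from row 2; 5 bumps 7 from row 3; 7 starts row 4. P = [[1, 3], [2, 6], [5], [7]].
Insert 4: appended to row 1. P = [[1, 3, 4], [2, 6], [5], [7]].

So P = [[1, 3, 4], [2, 6], [5], [7]], Q = [[1, 4, 7], [2, 5], [3], [6]].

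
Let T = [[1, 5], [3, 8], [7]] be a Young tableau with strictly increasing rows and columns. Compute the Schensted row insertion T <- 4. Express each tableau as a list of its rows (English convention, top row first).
In row 1, 4 replaces 5 (the leftmost entry greater than 4); 5 is bumped to row 2. In row 2, 5 replaces 8 (the leftmost entry greater than 5); 8 is bumped to row 3. 8 is appended to row 3. The new tableau is [[1, 4], [3, 5], [7, 8]].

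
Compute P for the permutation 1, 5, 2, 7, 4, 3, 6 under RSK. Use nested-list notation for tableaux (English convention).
P = [[1, 2, 3, 6], [4, 7], [5]]

Insert 1: appended to row 1. P = [[1]].
Insert 5: appended to row 1. P = [[1, 5]].
Insert 2: 2 bumps 5 from row 1; 5 starts row 2. P = [[1, 2], [5]].
Insert 7: appended to row 1. P = [[1, 2, 7], [5]].
Insert 4: 4 bumps 7 from row 1; 7 appends to row 2. P = [[1, 2, 4], [5, 7]].
Insert 3: 3 bumps 4 from row 1; 4 bumps 5 from row 2; 5 starts row 3. P = [[1, 2, 3], [4, 7], [5]].
Insert 6: appended to row 1. P = [[1, 2, 3, 6], [4, 7], [5]].

So P = [[1, 2, 3, 6], [4, 7], [5]].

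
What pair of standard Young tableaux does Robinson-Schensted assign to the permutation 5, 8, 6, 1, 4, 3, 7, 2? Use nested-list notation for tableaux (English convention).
P = [[1, 2, 7], [3, 6], [4], [5], [8]], Q = [[1, 2, 7], [3, 5], [4], [6], [8]]

Insert each entry of the permutation into P by Schensted row insertion, recording in Q the position of each new cell.

After inserting 5: P = [[5]].
After inserting 8: P = [[5, 8]].
After inserting 6: P = [[5, 6], [8]].
After inserting 1: P = [[1, 6], [5], [8]].
After inserting 4: P = [[1, 4], [5, 6], [8]].
After inserting 3: P = [[1, 3], [4, 6], [5], [8]].
After inserting 7: P = [[1, 3, 7], [4, 6], [5], [8]].
After inserting 2: P = [[1, 2, 7], [3, 6], [4], [5], [8]].

So P = [[1, 2, 7], [3, 6], [4], [5], [8]], Q = [[1, 2, 7], [3, 5], [4], [6], [8]].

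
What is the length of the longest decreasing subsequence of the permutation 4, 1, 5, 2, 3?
2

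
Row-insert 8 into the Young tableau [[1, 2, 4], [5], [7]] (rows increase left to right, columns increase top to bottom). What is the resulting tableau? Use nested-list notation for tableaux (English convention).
[[1, 2, 4, 8], [5], [7]]

8 is larger than every entry of row 1, so it is appended to row 1. The new tableau is [[1, 2, 4, 8], [5], [7]].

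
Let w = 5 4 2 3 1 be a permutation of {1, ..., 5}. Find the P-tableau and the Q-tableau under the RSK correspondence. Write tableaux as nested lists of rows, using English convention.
P = [[1, 3], [2], [4], [5]], Q = [[1, 4], [2], [3], [5]]

Insert each entry of the permutation into P by Schensted row insertion, recording in Q the position of each new cell.

After inserting 5: P = [[5]].
After inserting 4: P = [[4], [5]].
After inserting 2: P = [[2], [4], [5]].
After inserting 3: P = [[2, 3], [4], [5]].
After inserting 1: P = [[1, 3], [2], [4], [5]].

So P = [[1, 3], [2], [4], [5]], Q = [[1, 4], [2], [3], [5]].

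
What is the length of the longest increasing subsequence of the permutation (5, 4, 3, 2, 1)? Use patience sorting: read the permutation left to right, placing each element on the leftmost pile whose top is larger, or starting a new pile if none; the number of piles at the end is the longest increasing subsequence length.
5: new pile. tops = [5]
4: onto pile 1 (replacing 5). tops = [4]
3: onto pile 1 (replacing 4). tops = [3]
2: onto pile 1 (replacing 3). tops = [2]
1: onto pile 1 (replacing 2). tops = [1]

1 piles, so the longest increasing subsequence has length 1.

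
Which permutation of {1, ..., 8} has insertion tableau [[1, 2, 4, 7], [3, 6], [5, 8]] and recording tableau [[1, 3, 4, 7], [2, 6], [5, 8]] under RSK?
Reverse the RSK construction: for i from n down to 1, find the cell of Q containing i, remove the entry at that cell from P, and reverse-bump it up through P; the value ejected from row 1 is w(i).

Step i=8: Q has 8 at row 3, column 2; remove 8 from row 3 of P and reverse-bump: 8 enters row 2 and ejects 6; 6 enters row 1 and ejects 4. So w(8) = 4. P is now [[1, 2, 6, 7], [3, 8], [5]].
Step i=7: Q has 7 at row 1, column 4; remove that cell from P, ejecting 7. So w(7) = 7. P is now [[1, 2, 6], [3, 8], [5]].
Step i=6: Q has 6 at row 2, column 2; remove 8 from row 2 of P and reverse-bump: 8 enters row 1 and ejects 6. So w(6) = 6. P is now [[1, 2, 8], [3], [5]].
Step i=5: Q has 5 at row 3, column 1; remove 5 from row 3 of P and reverse-bump: 5 enters row 2 and ejects 3; 3 enters row 1 and ejects 2. So w(5) = 2. P is now [[1, 3, 8], [5]].
Step i=4: Q has 4 at row 1, column 3; remove that cell from P, ejecting 8. So w(4) = 8. P is now [[1, 3], [5]].
Step i=3: Q has 3 at row 1, column 2; remove that cell from P, ejecting 3. So w(3) = 3. P is now [[1], [5]].
Step i=2: Q has 2 at row 2, column 1; remove 5 from row 2 of P and reverse-bump: 5 enters row 1 and ejects 1. So w(2) = 1. P is now [[5]].
Step i=1: Q has 1 at row 1, column 1; remove that cell from P, ejecting 5. So w(1) = 5. P is now [].

So w = 5 1 3 8 2 6 7 4.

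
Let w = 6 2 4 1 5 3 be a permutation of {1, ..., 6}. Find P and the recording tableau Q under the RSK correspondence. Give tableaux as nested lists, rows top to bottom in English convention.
P = [[1, 3, 5], [2, 4], [6]], Q = [[1, 3, 5], [2, 6], [4]]

Insert each entry of the permutation into P by Schensted row insertion, recording in Q the position of each new cell.

Insert 6: appended to row 1. P = [[6]].
Insert 2: 2 bumps 6 from row 1; 6 starts row 2. P = [[2], [6]].
Insert 4: appended to row 1. P = [[2, 4], [6]].
Insert 1: 1 bumps 2 from row 1; 2 bumps 6 from row 2; 6 starts row 3. P = [[1, 4], [2], [6]].
Insert 5: appended to row 1. P = [[1, 4, 5], [2], [6]].
Insert 3: 3 bumps 4 from row 1; 4 appends to row 2. P = [[1, 3, 5], [2, 4], [6]].

So P = [[1, 3, 5], [2, 4], [6]], Q = [[1, 3, 5], [2, 6], [4]].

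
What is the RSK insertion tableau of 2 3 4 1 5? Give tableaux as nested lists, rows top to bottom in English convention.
Insert 2: appended to row 1. P = [[2]].
Insert 3: appended to row 1. P = [[2, 3]].
Insert 4: appended to row 1. P = [[2, 3, 4]].
Insert 1: 1 bumps 2 from row 1; 2 starts row 2. P = [[1, 3, 4], [2]].
Insert 5: appended to row 1. P = [[1, 3, 4, 5], [2]].

So P = [[1, 3, 4, 5], [2]].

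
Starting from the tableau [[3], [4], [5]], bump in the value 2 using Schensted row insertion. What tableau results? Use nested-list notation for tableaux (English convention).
[[2], [3], [4], [5]]

In row 1, 2 replaces 3 (the leftmost entry greater than 2); 3 is bumped to row 2. In row 2, 3 replaces 4 (the leftmost entry greater than 3); 4 is bumped to row 3. In row 3, 4 replaces 5 (the leftmost entry greater than 4); 5 is bumped to row 4. 5 starts a new row 4. The new tableau is [[2], [3], [4], [5]].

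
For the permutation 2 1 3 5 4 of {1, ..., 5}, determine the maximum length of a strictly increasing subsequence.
3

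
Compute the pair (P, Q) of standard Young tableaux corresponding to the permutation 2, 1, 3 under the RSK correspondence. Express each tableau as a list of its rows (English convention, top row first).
Insert each entry of the permutation into P by Schensted row insertion, recording in Q the position of each new cell.

After inserting 2: P = [[2]].
After inserting 1: P = [[1], [2]].
After inserting 3: P = [[1, 3], [2]].

So P = [[1, 3], [2]], Q = [[1, 3], [2]].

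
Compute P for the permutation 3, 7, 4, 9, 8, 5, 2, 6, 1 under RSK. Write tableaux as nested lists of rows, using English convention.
P = [[1, 4, 5, 6], [2, 8], [3], [7], [9]]

Insert 3: appended to row 1. P = [[3]].
Insert 7: appended to row 1. P = [[3, 7]].
Insert 4: 4 bumps 7 from row 1; 7 starts row 2. P = [[3, 4], [7]].
Insert 9: appended to row 1. P = [[3, 4, 9], [7]].
Insert 8: 8 bumps 9 from row 1; 9 appends to row 2. P = [[3, 4, 8], [7, 9]].
Insert 5: 5 bumps 8 from row 1; 8 bumps 9 from row 2; 9 starts row 3. P = [[3, 4, 5], [7, 8], [9]].
Insert 2: 2 bumps 3 from row 1; 3 bumps 7 from row 2; 7 bumps 9 from row 3; 9 starts row 4. P = [[2, 4, 5], [3, 8], [7], [9]].
Insert 6: appended to row 1. P = [[2, 4, 5, 6], [3, 8], [7], [9]].
Insert 1: 1 bumps 2 from row 1; 2 bumps 3 from row 2; 3 bumps 7 from row 3; 7 bumps 9 from row 4; 9 starts row 5. P = [[1, 4, 5, 6], [2, 8], [3], [7], [9]].

So P = [[1, 4, 5, 6], [2, 8], [3], [7], [9]].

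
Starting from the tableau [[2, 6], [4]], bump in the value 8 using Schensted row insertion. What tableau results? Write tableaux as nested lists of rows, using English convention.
8 is larger than every entry of row 1, so it is appended to row 1. The new tableau is [[2, 6, 8], [4]].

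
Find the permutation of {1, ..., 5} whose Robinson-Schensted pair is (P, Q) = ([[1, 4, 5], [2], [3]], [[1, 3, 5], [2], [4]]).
Reverse RSK: for i = n, n-1, ..., 1, locate i in Q, remove the corresponding corner cell from P, and reverse-bump its entry up through P; the value ejected from row 1 is w(i).

So w = 3 2 4 1 5.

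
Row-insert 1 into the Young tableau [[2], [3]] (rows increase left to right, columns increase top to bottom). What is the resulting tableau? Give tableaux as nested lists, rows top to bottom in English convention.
[[1], [2], [3]]

In row 1, 1 replaces 2 (the leftmost entry greater than 1); 2 is bumped to row 2. In row 2, 2 replaces 3 (the leftmost entry greater than 2); 3 is bumped to row 3. 3 starts a new row 3. The new tableau is [[1], [2], [3]].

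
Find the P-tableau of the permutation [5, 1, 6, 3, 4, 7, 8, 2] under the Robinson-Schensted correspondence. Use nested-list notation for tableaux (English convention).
P = [[1, 2, 4, 7, 8], [3, 6], [5]]

Insert 5: appended to row 1. P = [[5]].
Insert 1: 1 bumps 5 from row 1; 5 starts row 2. P = [[1], [5]].
Insert 6: appended to row 1. P = [[1, 6], [5]].
Insert 3: 3 bumps 6 from row 1; 6 appends to row 2. P = [[1, 3], [5, 6]].
Insert 4: appended to row 1. P = [[1, 3, 4], [5, 6]].
Insert 7: appended to row 1. P = [[1, 3, 4, 7], [5, 6]].
Insert 8: appended to row 1. P = [[1, 3, 4, 7, 8], [5, 6]].
Insert 2: 2 bumps 3 from row 1; 3 bumps 5 from row 2; 5 starts row 3. P = [[1, 2, 4, 7, 8], [3, 6], [5]].

So P = [[1, 2, 4, 7, 8], [3, 6], [5]].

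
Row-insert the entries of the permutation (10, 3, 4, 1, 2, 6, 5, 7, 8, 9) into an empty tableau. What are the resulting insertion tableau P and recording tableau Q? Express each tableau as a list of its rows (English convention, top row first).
Insert each entry of the permutation into P by Schensted row insertion, recording in Q the position of each new cell.

After inserting 10: P = [[10]].
After inserting 3: P = [[3], [10]].
After inserting 4: P = [[3, 4], [10]].
After inserting 1: P = [[1, 4], [3], [10]].
After inserting 2: P = [[1, 2], [3, 4], [10]].
After inserting 6: P = [[1, 2, 6], [3, 4], [10]].
After inserting 5: P = [[1, 2, 5], [3, 4, 6], [10]].
After inserting 7: P = [[1, 2, 5, 7], [3, 4, 6], [10]].
After inserting 8: P = [[1, 2, 5, 7, 8], [3, 4, 6], [10]].
After inserting 9: P = [[1, 2, 5, 7, 8, 9], [3, 4, 6], [10]].

So P = [[1, 2, 5, 7, 8, 9], [3, 4, 6], [10]], Q = [[1, 3, 6, 8, 9, 10], [2, 5, 7], [4]].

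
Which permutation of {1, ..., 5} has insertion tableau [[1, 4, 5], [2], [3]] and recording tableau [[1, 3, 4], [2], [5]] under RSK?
3 2 4 5 1

Reverse the RSK construction: for i from n down to 1, find the cell of Q containing i, remove the entry at that cell from P, and reverse-bump it up through P; the value ejected from row 1 is w(i).

Step i=5: Q has 5 at row 3, column 1; remove 3 from row 3 of P and reverse-bump: 3 enters row 2 and ejects 2; 2 enters row 1 and ejects 1. So w(5) = 1. P is now [[2, 4, 5], [3]].
Step i=4: Q has 4 at row 1, column 3; remove that cell from P, ejecting 5. So w(4) = 5. P is now [[2, 4], [3]].
Step i=3: Q has 3 at row 1, column 2; remove that cell from P, ejecting 4. So w(3) = 4. P is now [[2], [3]].
Step i=2: Q has 2 at row 2, column 1; remove 3 from row 2 of P and reverse-bump: 3 enters row 1 and ejects 2. So w(2) = 2. P is now [[3]].
Step i=1: Q has 1 at row 1, column 1; remove that cell from P, ejecting 3. So w(1) = 3. P is now [].

So w = 3 2 4 5 1.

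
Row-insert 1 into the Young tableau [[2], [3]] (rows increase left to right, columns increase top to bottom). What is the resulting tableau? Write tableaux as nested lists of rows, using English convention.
In row 1, 1 replaces 2 (the leftmost entry greater than 1); 2 is bumped to row 2. In row 2, 2 replaces 3 (the leftmost entry greater than 2); 3 is bumped to row 3. 3 starts a new row 3. The new tableau is [[1], [2], [3]].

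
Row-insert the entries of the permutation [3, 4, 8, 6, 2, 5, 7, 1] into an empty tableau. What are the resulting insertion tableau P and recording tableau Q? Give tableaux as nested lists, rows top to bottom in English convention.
Insert each entry of the permutation into P by Schensted row insertion, recording in Q the position of each new cell.

Insert 3: appended to row 1. P = [[3]], Q = [[1]].
Insert 4: appended to row 1. P = [[3, 4]], Q = [[1, 2]].
Insert 8: appended to row 1. P = [[3, 4, 8]], Q = [[1, 2, 3]].
Insert 6: 6 bumps 8 from row 1; 8 starts row 2. P = [[3, 4, 6], [8]], Q = [[1, 2, 3], [4]].
Insert 2: 2 bumps 3 from row 1; 3 bumps 8 from row 2; 8 starts row 3. P = [[2, 4, 6], [3], [8]], Q = [[1, 2, 3], [4], [5]].
Insert 5: 5 bumps 6 from row 1; 6 appends to row 2. P = [[2, 4, 5], [3, 6], [8]], Q = [[1, 2, 3], [4, 6], [5]].
Insert 7: appended to row 1. P = [[2, 4, 5, 7], [3, 6], [8]], Q = [[1, 2, 3, 7], [4, 6], [5]].
Insert 1: 1 bumps 2 from row 1; 2 bumps 3 from row 2; 3 bumps 8 from row 3; 8 starts row 4. P = [[1, 4, 5, 7], [2, 6], [3], [8]], Q = [[1, 2, 3, 7], [4, 6], [5], [8]].

So P = [[1, 4, 5, 7], [2, 6], [3], [8]], Q = [[1, 2, 3, 7], [4, 6], [5], [8]].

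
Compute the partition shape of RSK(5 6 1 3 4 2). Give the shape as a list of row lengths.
[3, 2, 1]

Row-insert each entry into an empty tableau.

After inserting 5: P = [[5]].
After inserting 6: P = [[5, 6]].
After inserting 1: P = [[1, 6], [5]].
After inserting 3: P = [[1, 3], [5, 6]].
After inserting 4: P = [[1, 3, 4], [5, 6]].
After inserting 2: P = [[1, 2, 4], [3, 6], [5]].

The final insertion tableau P = [[1, 2, 4], [3, 6], [5]] has shape [3, 2, 1].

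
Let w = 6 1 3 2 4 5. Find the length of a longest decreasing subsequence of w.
3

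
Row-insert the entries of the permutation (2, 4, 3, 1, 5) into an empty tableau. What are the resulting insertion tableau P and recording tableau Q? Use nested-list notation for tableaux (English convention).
Insert each entry of the permutation into P by Schensted row insertion, recording in Q the position of each new cell.

Insert 2: appended to row 1. P = [[2]], Q = [[1]].
Insert 4: appended to row 1. P = [[2, 4]], Q = [[1, 2]].
Insert 3: 3 bumps 4 from row 1; 4 starts row 2. P = [[2, 3], [4]], Q = [[1, 2], [3]].
Insert 1: 1 bumps 2 from row 1; 2 bumps 4 from row 2; 4 starts row 3. P = [[1, 3], [2], [4]], Q = [[1, 2], [3], [4]].
Insert 5: appended to row 1. P = [[1, 3, 5], [2], [4]], Q = [[1, 2, 5], [3], [4]].

So P = [[1, 3, 5], [2], [4]], Q = [[1, 2, 5], [3], [4]].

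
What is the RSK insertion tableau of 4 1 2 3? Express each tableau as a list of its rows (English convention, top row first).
Insert 4: appended to row 1. P = [[4]].
Insert 1: 1 bumps 4 from row 1; 4 starts row 2. P = [[1], [4]].
Insert 2: appended to row 1. P = [[1, 2], [4]].
Insert 3: appended to row 1. P = [[1, 2, 3], [4]].

So P = [[1, 2, 3], [4]].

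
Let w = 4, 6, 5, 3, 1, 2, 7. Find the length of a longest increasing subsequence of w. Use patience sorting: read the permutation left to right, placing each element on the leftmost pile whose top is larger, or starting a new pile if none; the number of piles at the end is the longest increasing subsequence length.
4: new pile. tops = [4]
6: new pile. tops = [4, 6]
5: onto pile 2 (replacing 6). tops = [4, 5]
3: onto pile 1 (replacing 4). tops = [3, 5]
1: onto pile 1 (replacing 3). tops = [1, 5]
2: onto pile 2 (replacing 5). tops = [1, 2]
7: new pile. tops = [1, 2, 7]

3 piles, so the longest increasing subsequence has length 3.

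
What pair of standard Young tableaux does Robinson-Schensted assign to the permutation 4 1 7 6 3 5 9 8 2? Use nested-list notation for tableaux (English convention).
P = [[1, 2, 5, 8], [3, 6, 9], [4], [7]], Q = [[1, 3, 6, 7], [2, 4, 8], [5], [9]]

Insert each entry of the permutation into P by Schensted row insertion, recording in Q the position of each new cell.

Insert 4: appended to row 1. P = [[4]], Q = [[1]].
Insert 1: 1 bumps 4 from row 1; 4 starts row 2. P = [[1], [4]], Q = [[1], [2]].
Insert 7: appended to row 1. P = [[1, 7], [4]], Q = [[1, 3], [2]].
Insert 6: 6 bumps 7 from row 1; 7 appends to row 2. P = [[1, 6], [4, 7]], Q = [[1, 3], [2, 4]].
Insert 3: 3 bumps 6 from row 1; 6 bumps 7 from row 2; 7 starts row 3. P = [[1, 3], [4, 6], [7]], Q = [[1, 3], [2, 4], [5]].
Insert 5: appended to row 1. P = [[1, 3, 5], [4, 6], [7]], Q = [[1, 3, 6], [2, 4], [5]].
Insert 9: appended to row 1. P = [[1, 3, 5, 9], [4, 6], [7]], Q = [[1, 3, 6, 7], [2, 4], [5]].
Insert 8: 8 bumps 9 from row 1; 9 appends to row 2. P = [[1, 3, 5, 8], [4, 6, 9], [7]], Q = [[1, 3, 6, 7], [2, 4, 8], [5]].
Insert 2: 2 bumps 3 from row 1; 3 bumps 4 from row 2; 4 bumps 7 from row 3; 7 starts row 4. P = [[1, 2, 5, 8], [3, 6, 9], [4], [7]], Q = [[1, 3, 6, 7], [2, 4, 8], [5], [9]].

So P = [[1, 2, 5, 8], [3, 6, 9], [4], [7]], Q = [[1, 3, 6, 7], [2, 4, 8], [5], [9]].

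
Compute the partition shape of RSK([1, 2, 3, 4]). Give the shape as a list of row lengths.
Row-insert each entry into an empty tableau.

After inserting 1: P = [[1]].
After inserting 2: P = [[1, 2]].
After inserting 3: P = [[1, 2, 3]].
After inserting 4: P = [[1, 2, 3, 4]].

The final insertion tableau P = [[1, 2, 3, 4]] has shape [4].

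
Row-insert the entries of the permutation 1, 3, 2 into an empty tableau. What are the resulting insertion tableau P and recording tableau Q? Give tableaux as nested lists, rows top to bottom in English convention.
Insert each entry of the permutation into P by Schensted row insertion, recording in Q the position of each new cell.

After inserting 1: P = [[1]].
After inserting 3: P = [[1, 3]].
After inserting 2: P = [[1, 2], [3]].

So P = [[1, 2], [3]], Q = [[1, 2], [3]].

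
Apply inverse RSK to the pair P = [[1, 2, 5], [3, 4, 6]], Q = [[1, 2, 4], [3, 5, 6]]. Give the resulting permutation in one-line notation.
3 4 1 6 2 5

Reverse RSK: for i = n, n-1, ..., 1, locate i in Q, remove the corresponding corner cell from P, and reverse-bump its entry up through P; the value ejected from row 1 is w(i).

So w = 3 4 1 6 2 5.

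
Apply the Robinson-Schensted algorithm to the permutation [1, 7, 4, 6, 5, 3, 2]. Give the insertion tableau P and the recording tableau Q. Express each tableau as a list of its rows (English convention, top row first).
Insert each entry of the permutation into P by Schensted row insertion, recording in Q the position of each new cell.

Insert 1: appended to row 1. P = [[1]].
Insert 7: appended to row 1. P = [[1, 7]].
Insert 4: 4 bumps 7 from row 1; 7 starts row 2. P = [[1, 4], [7]].
Insert 6: appended to row 1. P = [[1, 4, 6], [7]].
Insert 5: 5 bumps 6 from row 1; 6 bumps 7 from row 2; 7 starts row 3. P = [[1, 4, 5], [6], [7]].
Insert 3: 3 bumps 4 from row 1; 4 bumps 6 from row 2; 6 bumps 7 from row 3; 7 starts row 4. P = [[1, 3, 5], [4], [6], [7]].
Insert 2: 2 bumps 3 from row 1; 3 bumps 4 from row 2; 4 bumps 6 from row 3; 6 bumps 7 from row 4; 7 starts row 5. P = [[1, 2, 5], [3], [4], [6], [7]].

So P = [[1, 2, 5], [3], [4], [6], [7]], Q = [[1, 2, 4], [3], [5], [6], [7]].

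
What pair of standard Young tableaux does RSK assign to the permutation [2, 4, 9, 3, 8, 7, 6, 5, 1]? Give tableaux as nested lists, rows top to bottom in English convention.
P = [[1, 3, 5], [2, 6], [4], [7], [8], [9]], Q = [[1, 2, 3], [4, 5], [6], [7], [8], [9]]

Insert each entry of the permutation into P by Schensted row insertion, recording in Q the position of each new cell.

Insert 2: appended to row 1. P = [[2]].
Insert 4: appended to row 1. P = [[2, 4]].
Insert 9: appended to row 1. P = [[2, 4, 9]].
Insert 3: 3 bumps 4 from row 1; 4 starts row 2. P = [[2, 3, 9], [4]].
Insert 8: 8 bumps 9 from row 1; 9 appends to row 2. P = [[2, 3, 8], [4, 9]].
Insert 7: 7 bumps 8 from row 1; 8 bumps 9 from row 2; 9 starts row 3. P = [[2, 3, 7], [4, 8], [9]].
Insert 6: 6 bumps 7 from row 1; 7 bumps 8 from row 2; 8 bumps 9 from row 3; 9 starts row 4. P = [[2, 3, 6], [4, 7], [8], [9]].
Insert 5: 5 bumps 6 from row 1; 6 bumps 7 from row 2; 7 bumps 8 from row 3; 8 bumps 9 from row 4; 9 starts row 5. P = [[2, 3, 5], [4, 6], [7], [8], [9]].
Insert 1: 1 bumps 2 from row 1; 2 bumps 4 from row 2; 4 bumps 7 from row 3; 7 bumps 8 from row 4; 8 bumps 9 from row 5; 9 starts row 6. P = [[1, 3, 5], [2, 6], [4], [7], [8], [9]].

So P = [[1, 3, 5], [2, 6], [4], [7], [8], [9]], Q = [[1, 2, 3], [4, 5], [6], [7], [8], [9]].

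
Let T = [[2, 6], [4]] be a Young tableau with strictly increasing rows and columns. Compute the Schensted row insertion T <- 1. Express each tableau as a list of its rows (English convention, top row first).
[[1, 6], [2], [4]]

In row 1, 1 replaces 2 (the leftmost entry greater than 1); 2 is bumped to row 2. In row 2, 2 replaces 4 (the leftmost entry greater than 2); 4 is bumped to row 3. 4 starts a new row 3. The new tableau is [[1, 6], [2], [4]].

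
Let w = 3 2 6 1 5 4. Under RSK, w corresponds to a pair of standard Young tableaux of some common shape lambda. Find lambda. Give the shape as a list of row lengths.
[2, 2, 2]

Row-insert each entry into an empty tableau.

After inserting 3: P = [[3]].
After inserting 2: P = [[2], [3]].
After inserting 6: P = [[2, 6], [3]].
After inserting 1: P = [[1, 6], [2], [3]].
After inserting 5: P = [[1, 5], [2, 6], [3]].
After inserting 4: P = [[1, 4], [2, 5], [3, 6]].

The final insertion tableau P = [[1, 4], [2, 5], [3, 6]] has shape [2, 2, 2].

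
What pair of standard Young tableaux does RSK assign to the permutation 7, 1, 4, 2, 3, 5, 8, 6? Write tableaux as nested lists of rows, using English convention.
P = [[1, 2, 3, 5, 6], [4, 8], [7]], Q = [[1, 3, 5, 6, 7], [2, 8], [4]]

Insert each entry of the permutation into P by Schensted row insertion, recording in Q the position of each new cell.

Insert 7: appended to row 1. P = [[7]].
Insert 1: 1 bumps 7 from row 1; 7 starts row 2. P = [[1], [7]].
Insert 4: appended to row 1. P = [[1, 4], [7]].
Insert 2: 2 bumps 4 from row 1; 4 bumps 7 from row 2; 7 starts row 3. P = [[1, 2], [4], [7]].
Insert 3: appended to row 1. P = [[1, 2, 3], [4], [7]].
Insert 5: appended to row 1. P = [[1, 2, 3, 5], [4], [7]].
Insert 8: appended to row 1. P = [[1, 2, 3, 5, 8], [4], [7]].
Insert 6: 6 bumps 8 from row 1; 8 appends to row 2. P = [[1, 2, 3, 5, 6], [4, 8], [7]].

So P = [[1, 2, 3, 5, 6], [4, 8], [7]], Q = [[1, 3, 5, 6, 7], [2, 8], [4]].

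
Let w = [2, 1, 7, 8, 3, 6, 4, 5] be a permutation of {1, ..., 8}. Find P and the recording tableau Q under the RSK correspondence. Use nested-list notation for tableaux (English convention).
Insert each entry of the permutation into P by Schensted row insertion, recording in Q the position of each new cell.

After inserting 2: P = [[2]].
After inserting 1: P = [[1], [2]].
After inserting 7: P = [[1, 7], [2]].
After inserting 8: P = [[1, 7, 8], [2]].
After inserting 3: P = [[1, 3, 8], [2, 7]].
After inserting 6: P = [[1, 3, 6], [2, 7, 8]].
After inserting 4: P = [[1, 3, 4], [2, 6, 8], [7]].
After inserting 5: P = [[1, 3, 4, 5], [2, 6, 8], [7]].

So P = [[1, 3, 4, 5], [2, 6, 8], [7]], Q = [[1, 3, 4, 8], [2, 5, 6], [7]].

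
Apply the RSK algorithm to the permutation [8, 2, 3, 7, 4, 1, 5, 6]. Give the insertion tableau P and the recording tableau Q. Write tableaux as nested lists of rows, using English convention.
Insert each entry of the permutation into P by Schensted row insertion, recording in Q the position of each new cell.

After inserting 8: P = [[8]].
After inserting 2: P = [[2], [8]].
After inserting 3: P = [[2, 3], [8]].
After inserting 7: P = [[2, 3, 7], [8]].
After inserting 4: P = [[2, 3, 4], [7], [8]].
After inserting 1: P = [[1, 3, 4], [2], [7], [8]].
After inserting 5: P = [[1, 3, 4, 5], [2], [7], [8]].
After inserting 6: P = [[1, 3, 4, 5, 6], [2], [7], [8]].

So P = [[1, 3, 4, 5, 6], [2], [7], [8]], Q = [[1, 3, 4, 7, 8], [2], [5], [6]].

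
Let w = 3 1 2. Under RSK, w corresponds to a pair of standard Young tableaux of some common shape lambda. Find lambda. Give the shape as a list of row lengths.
Row-insert each entry into an empty tableau.

After inserting 3: P = [[3]].
After inserting 1: P = [[1], [3]].
After inserting 2: P = [[1, 2], [3]].

The final insertion tableau P = [[1, 2], [3]] has shape [2, 1].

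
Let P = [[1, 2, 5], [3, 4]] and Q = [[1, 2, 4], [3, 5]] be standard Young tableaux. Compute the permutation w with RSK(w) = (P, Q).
3 4 1 5 2

Reverse the RSK construction: for i from n down to 1, find the cell of Q containing i, remove the entry at that cell from P, and reverse-bump it up through P; the value ejected from row 1 is w(i).

Step i=5: Q has 5 at row 2, column 2; remove 4 from row 2 of P and reverse-bump: 4 enters row 1 and ejects 2. So w(5) = 2. P is now [[1, 4, 5], [3]].
Step i=4: Q has 4 at row 1, column 3; remove that cell from P, ejecting 5. So w(4) = 5. P is now [[1, 4], [3]].
Step i=3: Q has 3 at row 2, column 1; remove 3 from row 2 of P and reverse-bump: 3 enters row 1 and ejects 1. So w(3) = 1. P is now [[3, 4]].
Step i=2: Q has 2 at row 1, column 2; remove that cell from P, ejecting 4. So w(2) = 4. P is now [[3]].
Step i=1: Q has 1 at row 1, column 1; remove that cell from P, ejecting 3. So w(1) = 3. P is now [].

So w = 3 4 1 5 2.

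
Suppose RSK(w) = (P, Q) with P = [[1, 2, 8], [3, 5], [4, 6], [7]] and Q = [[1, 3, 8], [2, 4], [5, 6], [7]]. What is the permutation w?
Reverse the RSK construction: for i from n down to 1, find the cell of Q containing i, remove the entry at that cell from P, and reverse-bump it up through P; the value ejected from row 1 is w(i).

Step i=8: Q has 8 at row 1, column 3; remove that cell from P, ejecting 8. So w(8) = 8. P is now [[1, 2], [3, 5], [4, 6], [7]].
Step i=7: Q has 7 at row 4, column 1; remove 7 from row 4 of P and reverse-bump: 7 enters row 3 and ejects 6; 6 enters row 2 and ejects 5; 5 enters row 1 and ejects 2. So w(7) = 2. P is now [[1, 5], [3, 6], [4, 7]].
Step i=6: Q has 6 at row 3, column 2; remove 7 from row 3 of P and reverse-bump: 7 enters row 2 and ejects 6; 6 enters row 1 and ejects 5. So w(6) = 5. P is now [[1, 6], [3, 7], [4]].
Step i=5: Q has 5 at row 3, column 1; remove 4 from row 3 of P and reverse-bump: 4 enters row 2 and ejects 3; 3 enters row 1 and ejects 1. So w(5) = 1. P is now [[3, 6], [4, 7]].
Step i=4: Q has 4 at row 2, column 2; remove 7 from row 2 of P and reverse-bump: 7 enters row 1 and ejects 6. So w(4) = 6. P is now [[3, 7], [4]].
Step i=3: Q has 3 at row 1, column 2; remove that cell from P, ejecting 7. So w(3) = 7. P is now [[3], [4]].
Step i=2: Q has 2 at row 2, column 1; remove 4 from row 2 of P and reverse-bump: 4 enters row 1 and ejects 3. So w(2) = 3. P is now [[4]].
Step i=1: Q has 1 at row 1, column 1; remove that cell from P, ejecting 4. So w(1) = 4. P is now [].

So w = 4 3 7 6 1 5 2 8.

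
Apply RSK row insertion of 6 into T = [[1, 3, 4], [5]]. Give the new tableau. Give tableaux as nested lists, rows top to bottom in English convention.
6 is larger than every entry of row 1, so it is appended to row 1. The new tableau is [[1, 3, 4, 6], [5]].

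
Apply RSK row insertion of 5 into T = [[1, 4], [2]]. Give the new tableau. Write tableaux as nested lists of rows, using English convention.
5 is larger than every entry of row 1, so it is appended to row 1. The new tableau is [[1, 4, 5], [2]].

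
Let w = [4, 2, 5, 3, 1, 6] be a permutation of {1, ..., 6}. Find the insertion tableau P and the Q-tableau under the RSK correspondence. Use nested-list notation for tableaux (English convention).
P = [[1, 3, 6], [2, 5], [4]], Q = [[1, 3, 6], [2, 4], [5]]

Insert each entry of the permutation into P by Schensted row insertion, recording in Q the position of each new cell.

Insert 4: appended to row 1. P = [[4]], Q = [[1]].
Insert 2: 2 bumps 4 from row 1; 4 starts row 2. P = [[2], [4]], Q = [[1], [2]].
Insert 5: appended to row 1. P = [[2, 5], [4]], Q = [[1, 3], [2]].
Insert 3: 3 bumps 5 from row 1; 5 appends to row 2. P = [[2, 3], [4, 5]], Q = [[1, 3], [2, 4]].
Insert 1: 1 bumps 2 from row 1; 2 bumps 4 from row 2; 4 starts row 3. P = [[1, 3], [2, 5], [4]], Q = [[1, 3], [2, 4], [5]].
Insert 6: appended to row 1. P = [[1, 3, 6], [2, 5], [4]], Q = [[1, 3, 6], [2, 4], [5]].

So P = [[1, 3, 6], [2, 5], [4]], Q = [[1, 3, 6], [2, 4], [5]].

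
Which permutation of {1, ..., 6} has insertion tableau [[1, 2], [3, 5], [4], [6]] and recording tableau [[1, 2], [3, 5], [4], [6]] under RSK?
Reverse the RSK construction: for i from n down to 1, find the cell of Q containing i, remove the entry at that cell from P, and reverse-bump it up through P; the value ejected from row 1 is w(i).

Step i=6: Q has 6 at row 4, column 1; remove 6 from row 4 of P and reverse-bump: 6 enters row 3 and ejects 4; 4 enters row 2 and ejects 3; 3 enters row 1 and ejects 2. So w(6) = 2. P is now [[1, 3], [4, 5], [6]].
Step i=5: Q has 5 at row 2, column 2; remove 5 from row 2 of P and reverse-bump: 5 enters row 1 and ejects 3. So w(5) = 3. P is now [[1, 5], [4], [6]].
Step i=4: Q has 4 at row 3, column 1; remove 6 from row 3 of P and reverse-bump: 6 enters row 2 and ejects 4; 4 enters row 1 and ejects 1. So w(4) = 1. P is now [[4, 5], [6]].
Step i=3: Q has 3 at row 2, column 1; remove 6 from row 2 of P and reverse-bump: 6 enters row 1 and ejects 5. So w(3) = 5. P is now [[4, 6]].
Step i=2: Q has 2 at row 1, column 2; remove that cell from P, ejecting 6. So w(2) = 6. P is now [[4]].
Step i=1: Q has 1 at row 1, column 1; remove that cell from P, ejecting 4. So w(1) = 4. P is now [].

So w = 4 6 5 1 3 2.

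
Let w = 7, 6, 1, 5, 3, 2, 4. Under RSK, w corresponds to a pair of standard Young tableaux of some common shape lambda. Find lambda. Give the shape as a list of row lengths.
[3, 1, 1, 1, 1]

Row-insert each entry into an empty tableau.

After inserting 7: P = [[7]].
After inserting 6: P = [[6], [7]].
After inserting 1: P = [[1], [6], [7]].
After inserting 5: P = [[1, 5], [6], [7]].
After inserting 3: P = [[1, 3], [5], [6], [7]].
After inserting 2: P = [[1, 2], [3], [5], [6], [7]].
After inserting 4: P = [[1, 2, 4], [3], [5], [6], [7]].

The final insertion tableau P = [[1, 2, 4], [3], [5], [6], [7]] has shape [3, 1, 1, 1, 1].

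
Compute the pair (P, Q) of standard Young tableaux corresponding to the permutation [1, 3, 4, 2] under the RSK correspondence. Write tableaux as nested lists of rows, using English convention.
Insert each entry of the permutation into P by Schensted row insertion, recording in Q the position of each new cell.

Insert 1: appended to row 1. P = [[1]], Q = [[1]].
Insert 3: appended to row 1. P = [[1, 3]], Q = [[1, 2]].
Insert 4: appended to row 1. P = [[1, 3, 4]], Q = [[1, 2, 3]].
Insert 2: 2 bumps 3 from row 1; 3 starts row 2. P = [[1, 2, 4], [3]], Q = [[1, 2, 3], [4]].

So P = [[1, 2, 4], [3]], Q = [[1, 2, 3], [4]].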